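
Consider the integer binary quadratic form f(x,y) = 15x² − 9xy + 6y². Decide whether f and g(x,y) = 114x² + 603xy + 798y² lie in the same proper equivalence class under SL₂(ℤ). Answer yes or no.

D₁ = -279, D₂ = -279
f: flip: (15,-9,6)→(6,9,15)
f: translate: b→-3 (≡9 mod 12), so (6,9,15)→(6,-3,12)
f: reduced (well bottom): (6,-3,12) with a≤c, −a<b≤a
g: translate: b→-81 (≡603 mod 228), so (114,603,798)→(114,-81,15)
g: flip: (114,-81,15)→(15,81,114)
g: translate: b→-9 (≡81 mod 30), so (15,81,114)→(15,-9,6)
g: flip: (15,-9,6)→(6,9,15)
g: translate: b→-3 (≡9 mod 12), so (6,9,15)→(6,-3,12)
g: reduced (well bottom): (6,-3,12) with a≤c, −a<b≤a
reduced forms (6, -3, 12) vs (6, -3, 12) ⇒ equivalent

yes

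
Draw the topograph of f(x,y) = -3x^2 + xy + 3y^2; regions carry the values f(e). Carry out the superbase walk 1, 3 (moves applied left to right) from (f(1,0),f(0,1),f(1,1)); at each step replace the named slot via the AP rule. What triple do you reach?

start (-3,3,1) = (f(1,0),f(0,1),f(1,1))
replace slot 1: 2·(3+1) − (-3) = 11 → (11,3,1)
replace slot 3: 2·(11+3) − 1 = 27 → (11,3,27)

11,3,27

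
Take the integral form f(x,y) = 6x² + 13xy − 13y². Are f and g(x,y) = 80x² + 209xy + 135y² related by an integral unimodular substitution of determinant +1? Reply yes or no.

D₁ = 481, D₂ = 481
river cycle of f (length 26): (-13, 13, 6), (6, 11, -15), (-15, 19, 2), (2, 21, -5), (-5, 19, 6), (6, 17, -8), (-8, 15, 8), (8, 17, -6), (-6, 19, 5), (5, 21, -2), … (16 more)
river cycle of g (length 26): (6, 11, -15), (-15, 19, 2), (2, 21, -5), (-5, 19, 6), (6, 17, -8), (-8, 15, 8), (8, 17, -6), (-6, 19, 5), (5, 21, -2), (-2, 19, 15), … (16 more)
cycles coincide ⇒ equivalent

yes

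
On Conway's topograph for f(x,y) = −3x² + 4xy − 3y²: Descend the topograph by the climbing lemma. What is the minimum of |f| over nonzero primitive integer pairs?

translate: b→2 (≡-4 mod 6), so (3,-4,3)→(3,2,2)
flip: (3,2,2)→(2,-2,3)
translate: b→2 (≡-2 mod 4), so (2,-2,3)→(2,2,3)
reduced (well bottom): (2,2,3) with a≤c, −a<b≤a
well minimum |f| = |-2| = 2 (negative-definite)

2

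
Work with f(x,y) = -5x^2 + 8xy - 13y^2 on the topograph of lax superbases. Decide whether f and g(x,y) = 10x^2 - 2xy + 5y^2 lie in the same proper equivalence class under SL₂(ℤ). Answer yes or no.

D₁ = -196, D₂ = -196
f is negative-definite; reduce −f:
−f: translate: b→2 (≡-8 mod 10), so (5,-8,13)→(5,2,10)
−f: reduced (well bottom): (5,2,10) with a≤c, −a<b≤a
flip sign back: reduced form of f is (-5,-2,-10)
g: flip: (10,-2,5)→(5,2,10)
g: reduced (well bottom): (5,2,10) with a≤c, −a<b≤a
reduced forms (-5, -2, -10) vs (5, 2, 10) ⇒ inequivalent

no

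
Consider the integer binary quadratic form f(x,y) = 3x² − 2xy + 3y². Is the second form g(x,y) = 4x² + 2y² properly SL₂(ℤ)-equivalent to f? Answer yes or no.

D₁ = -32, D₂ = -32
f: flip: (3,-2,3)→(3,2,3)
f: reduced (well bottom): (3,2,3) with a≤c, −a<b≤a
g: flip: (4,0,2)→(2,0,4)
g: reduced (well bottom): (2,0,4) with a≤c, −a<b≤a
reduced forms (3, 2, 3) vs (2, 0, 4) ⇒ inequivalent

no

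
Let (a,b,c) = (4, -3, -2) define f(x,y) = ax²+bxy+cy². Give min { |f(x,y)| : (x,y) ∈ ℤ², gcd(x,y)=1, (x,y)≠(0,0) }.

descent: ρ → (-2,3,4)  [lands on river]
river: ρ → (4,5,-1)
river: ρ → (-1,5,4)
river: ρ → (4,3,-2)
river: ρ → (-2,5,2)
river: ρ → (2,3,-4)
river: ρ → (-4,5,1)
river: ρ → (1,5,-4)
river: ρ → (-4,3,2)
river: ρ → (2,5,-2)
closes: descent 1, river 10
min |a| on river = 1

1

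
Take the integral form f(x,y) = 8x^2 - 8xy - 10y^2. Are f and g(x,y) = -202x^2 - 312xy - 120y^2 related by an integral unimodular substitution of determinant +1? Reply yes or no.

D₁ = 384, D₂ = 384
river cycle of f (length 4): (-10, 8, 8), (8, 8, -10), (-10, 12, 6), (6, 12, -10)
river cycle of g (length 4): (-10, 8, 8), (8, 8, -10), (-10, 12, 6), (6, 12, -10)
cycles coincide ⇒ equivalent

yes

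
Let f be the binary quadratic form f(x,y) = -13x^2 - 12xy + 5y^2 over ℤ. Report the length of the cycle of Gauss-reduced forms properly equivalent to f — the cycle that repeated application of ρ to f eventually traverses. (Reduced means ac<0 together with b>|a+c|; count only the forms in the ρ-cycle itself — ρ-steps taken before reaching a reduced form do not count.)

D = 404, ⌊√D⌋ = 20
descent: ρ → (5,12,-13)  [lands on river]
river: ρ → (-13,14,4)
river: ρ → (4,18,-5)
river: ρ → (-5,12,13)
river: ρ → (13,14,-4)
river: ρ → (-4,18,5)
ρ-cycle length = 6 (tail of 1 descent step not counted)

6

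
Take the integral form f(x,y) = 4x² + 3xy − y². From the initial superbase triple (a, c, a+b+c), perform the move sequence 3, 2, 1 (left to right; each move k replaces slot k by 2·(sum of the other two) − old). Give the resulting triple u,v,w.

start (4,-1,6) = (f(1,0),f(0,1),f(1,1))
replace slot 3: 2·(4+(-1)) − 6 = 0 → (4,-1,0)
replace slot 2: 2·(4+0) − (-1) = 9 → (4,9,0)
replace slot 1: 2·(9+0) − 4 = 14 → (14,9,0)

14,9,0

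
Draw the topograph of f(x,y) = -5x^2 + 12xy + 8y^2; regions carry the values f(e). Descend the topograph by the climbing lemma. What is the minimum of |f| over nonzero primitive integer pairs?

river: ρ → (8,4,-9)
river: ρ → (-9,14,3)
river: ρ → (3,16,-4)
river: ρ → (-4,16,3)
river: ρ → (3,14,-9)
river: ρ → (-9,4,8)
river: ρ → (8,12,-5)
river: ρ → (-5,8,12)
river: ρ → (12,16,-1)
river: ρ → (-1,16,12)
river: ρ → (12,8,-5)
river: ρ → (-5,12,8)
closes: descent 0, river 12
min |a| on river = 1

1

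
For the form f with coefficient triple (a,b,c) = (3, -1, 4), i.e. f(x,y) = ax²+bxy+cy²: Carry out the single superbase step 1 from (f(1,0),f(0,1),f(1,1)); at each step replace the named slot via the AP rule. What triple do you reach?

start (3,4,6) = (f(1,0),f(0,1),f(1,1))
replace slot 1: 2·(4+6) − 3 = 17 → (17,4,6)

17,4,6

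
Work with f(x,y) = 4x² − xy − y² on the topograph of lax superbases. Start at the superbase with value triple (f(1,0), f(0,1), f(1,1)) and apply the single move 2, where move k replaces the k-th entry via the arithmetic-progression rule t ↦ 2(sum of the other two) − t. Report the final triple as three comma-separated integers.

start (4,-1,2) = (f(1,0),f(0,1),f(1,1))
replace slot 2: 2·(4+2) − (-1) = 13 → (4,13,2)

4,13,2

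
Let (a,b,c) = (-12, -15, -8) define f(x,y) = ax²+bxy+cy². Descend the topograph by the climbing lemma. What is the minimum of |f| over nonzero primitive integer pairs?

translate: b→-9 (≡15 mod 24), so (12,15,8)→(12,-9,5)
flip: (12,-9,5)→(5,9,12)
translate: b→-1 (≡9 mod 10), so (5,9,12)→(5,-1,8)
reduced (well bottom): (5,-1,8) with a≤c, −a<b≤a
well minimum |f| = |-5| = 5 (negative-definite)

5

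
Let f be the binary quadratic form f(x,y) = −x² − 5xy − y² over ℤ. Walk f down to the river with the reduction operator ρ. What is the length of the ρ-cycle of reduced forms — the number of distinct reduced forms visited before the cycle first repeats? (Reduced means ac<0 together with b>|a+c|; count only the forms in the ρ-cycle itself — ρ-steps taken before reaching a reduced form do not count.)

D = 21, ⌊√D⌋ = 4
descent: ρ → (-1,3,3)  [lands on river]
river: ρ → (3,3,-1)
ρ-cycle length = 2 (tail of 1 descent step not counted)

2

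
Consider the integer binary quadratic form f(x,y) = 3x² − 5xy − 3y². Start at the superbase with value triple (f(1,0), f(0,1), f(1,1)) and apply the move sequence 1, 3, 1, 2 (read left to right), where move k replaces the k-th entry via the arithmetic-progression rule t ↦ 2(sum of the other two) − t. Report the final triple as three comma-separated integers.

start (3,-3,-5) = (f(1,0),f(0,1),f(1,1))
replace slot 1: 2·((-3)+(-5)) − 3 = -19 → (-19,-3,-5)
replace slot 3: 2·((-19)+(-3)) − (-5) = -39 → (-19,-3,-39)
replace slot 1: 2·((-3)+(-39)) − (-19) = -65 → (-65,-3,-39)
replace slot 2: 2·((-65)+(-39)) − (-3) = -205 → (-65,-205,-39)

-65,-205,-39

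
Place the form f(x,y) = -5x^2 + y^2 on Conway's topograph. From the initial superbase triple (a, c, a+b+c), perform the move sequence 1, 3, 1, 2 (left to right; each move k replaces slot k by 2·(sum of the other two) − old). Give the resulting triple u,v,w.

start (-5,1,-4) = (f(1,0),f(0,1),f(1,1))
replace slot 1: 2·(1+(-4)) − (-5) = -1 → (-1,1,-4)
replace slot 3: 2·((-1)+1) − (-4) = 4 → (-1,1,4)
replace slot 1: 2·(1+4) − (-1) = 11 → (11,1,4)
replace slot 2: 2·(11+4) − 1 = 29 → (11,29,4)

11,29,4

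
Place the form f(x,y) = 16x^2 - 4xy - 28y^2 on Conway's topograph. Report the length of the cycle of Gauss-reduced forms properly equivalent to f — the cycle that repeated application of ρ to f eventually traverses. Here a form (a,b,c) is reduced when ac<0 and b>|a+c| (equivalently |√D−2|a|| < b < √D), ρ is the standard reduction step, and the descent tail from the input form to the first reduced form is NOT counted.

D = 1808, ⌊√D⌋ = 42
descent: ρ → (-28,4,16)
descent: ρ → (16,28,-16)  [lands on river]
river: ρ → (-16,36,8)
river: ρ → (8,28,-32)
river: ρ → (-32,36,4)
river: ρ → (4,36,-32)
river: ρ → (-32,28,8)
river: ρ → (8,36,-16)
river: ρ → (-16,28,16)
river: ρ → (16,36,-8)
river: ρ → (-8,28,32)
river: ρ → (32,36,-4)
river: ρ → (-4,36,32)
river: ρ → (32,28,-8)
river: ρ → (-8,36,16)
ρ-cycle length = 14 (tail of 2 descent steps not counted)

14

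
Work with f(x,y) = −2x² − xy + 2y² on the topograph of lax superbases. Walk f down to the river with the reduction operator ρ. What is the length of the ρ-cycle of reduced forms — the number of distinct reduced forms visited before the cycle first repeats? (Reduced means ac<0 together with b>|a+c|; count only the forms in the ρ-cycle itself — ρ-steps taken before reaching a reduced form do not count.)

D = 17, ⌊√D⌋ = 4
descent: ρ → (2,1,-2)  [lands on river]
river: ρ → (-2,3,1)
river: ρ → (1,3,-2)
river: ρ → (-2,1,2)
river: ρ → (2,3,-1)
river: ρ → (-1,3,2)
ρ-cycle length = 6 (tail of 1 descent step not counted)

6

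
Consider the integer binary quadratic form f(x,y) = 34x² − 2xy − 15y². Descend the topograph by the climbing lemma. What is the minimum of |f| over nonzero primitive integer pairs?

descent: ρ → (-15,32,17)  [lands on river]
river: ρ → (17,36,-11)
river: ρ → (-11,30,26)
river: ρ → (26,22,-15)
river: ρ → (-15,38,10)
river: ρ → (10,42,-7)
river: ρ → (-7,42,10)
river: ρ → (10,38,-15)
river: ρ → (-15,22,26)
river: ρ → (26,30,-11)
river: ρ → (-11,36,17)
river: ρ → (17,32,-15)
river: ρ → (-15,28,21)
river: ρ → (21,14,-22)
river: ρ → (-22,30,13)
river: ρ → (13,22,-30)
river: ρ → (-30,38,5)
river: ρ → (5,42,-14)
river: ρ → (-14,42,5)
river: ρ → (5,38,-30)
river: ρ → (-30,22,13)
river: ρ → (13,30,-22)
river: ρ → (-22,14,21)
river: ρ → (21,28,-15)
closes: descent 1, river 24
min |a| on river = 5

5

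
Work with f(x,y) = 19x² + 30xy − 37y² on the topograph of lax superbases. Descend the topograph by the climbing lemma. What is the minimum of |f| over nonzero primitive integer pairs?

river: ρ → (-37,44,12)
river: ρ → (12,52,-21)
river: ρ → (-21,32,32)
river: ρ → (32,32,-21)
river: ρ → (-21,52,12)
river: ρ → (12,44,-37)
river: ρ → (-37,30,19)
river: ρ → (19,46,-21)
river: ρ → (-21,38,27)
river: ρ → (27,16,-32)
river: ρ → (-32,48,11)
river: ρ → (11,40,-48)
river: ρ → (-48,56,3)
river: ρ → (3,58,-29)
river: ρ → (-29,58,3)
river: ρ → (3,56,-48)
river: ρ → (-48,40,11)
river: ρ → (11,48,-32)
river: ρ → (-32,16,27)
river: ρ → (27,38,-21)
river: ρ → (-21,46,19)
river: ρ → (19,30,-37)
closes: descent 0, river 22
min |a| on river = 3

3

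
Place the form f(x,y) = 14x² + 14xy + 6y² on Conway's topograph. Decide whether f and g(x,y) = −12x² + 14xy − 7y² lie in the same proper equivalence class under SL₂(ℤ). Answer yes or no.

D₁ = -140, D₂ = -140
f: flip: (14,14,6)→(6,-14,14)
f: translate: b→-2 (≡-14 mod 12), so (6,-14,14)→(6,-2,6)
f: flip: (6,-2,6)→(6,2,6)
f: reduced (well bottom): (6,2,6) with a≤c, −a<b≤a
g is negative-definite; reduce −g:
−g: translate: b→10 (≡-14 mod 24), so (12,-14,7)→(12,10,5)
−g: flip: (12,10,5)→(5,-10,12)
−g: translate: b→0 (≡-10 mod 10), so (5,-10,12)→(5,0,7)
−g: reduced (well bottom): (5,0,7) with a≤c, −a<b≤a
flip sign back: reduced form of g is (-5,0,-7)
reduced forms (6, 2, 6) vs (-5, 0, -7) ⇒ inequivalent

no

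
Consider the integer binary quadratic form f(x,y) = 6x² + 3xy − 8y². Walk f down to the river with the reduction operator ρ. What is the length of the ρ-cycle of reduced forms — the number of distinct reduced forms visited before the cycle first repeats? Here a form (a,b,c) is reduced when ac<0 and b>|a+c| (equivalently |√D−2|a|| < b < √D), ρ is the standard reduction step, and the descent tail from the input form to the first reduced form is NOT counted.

D = 201, ⌊√D⌋ = 14
river: ρ → (-8,13,1)
river: ρ → (1,13,-8)
river: ρ → (-8,3,6)
river: ρ → (6,9,-5)
river: ρ → (-5,11,4)
river: ρ → (4,13,-2)
river: ρ → (-2,11,10)
river: ρ → (10,9,-3)
river: ρ → (-3,9,10)
river: ρ → (10,11,-2)
river: ρ → (-2,13,4)
river: ρ → (4,11,-5)
river: ρ → (-5,9,6)
river: ρ → (6,3,-8)
ρ-cycle length = 14 (tail of 0 descent steps not counted)

14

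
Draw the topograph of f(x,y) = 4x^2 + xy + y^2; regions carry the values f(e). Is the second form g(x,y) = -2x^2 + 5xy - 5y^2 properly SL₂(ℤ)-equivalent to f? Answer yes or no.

D₁ = -15, D₂ = -15
f: flip: (4,1,1)→(1,-1,4)
f: translate: b→1 (≡-1 mod 2), so (1,-1,4)→(1,1,4)
f: reduced (well bottom): (1,1,4) with a≤c, −a<b≤a
g is negative-definite; reduce −g:
−g: translate: b→-1 (≡-5 mod 4), so (2,-5,5)→(2,-1,2)
−g: flip: (2,-1,2)→(2,1,2)
−g: reduced (well bottom): (2,1,2) with a≤c, −a<b≤a
flip sign back: reduced form of g is (-2,-1,-2)
reduced forms (1, 1, 4) vs (-2, -1, -2) ⇒ inequivalent

no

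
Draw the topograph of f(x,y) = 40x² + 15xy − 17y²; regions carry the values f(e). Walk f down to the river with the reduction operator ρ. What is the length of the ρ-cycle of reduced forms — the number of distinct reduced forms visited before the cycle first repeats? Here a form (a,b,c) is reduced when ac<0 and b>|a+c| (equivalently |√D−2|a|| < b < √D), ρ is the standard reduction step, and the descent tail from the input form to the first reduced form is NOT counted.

D = 2945, ⌊√D⌋ = 54
descent: ρ → (-17,53,2)  [lands on river]
river: ρ → (2,51,-43)
river: ρ → (-43,35,10)
river: ρ → (10,45,-23)
river: ρ → (-23,47,8)
river: ρ → (8,49,-17)
ρ-cycle length = 6 (tail of 1 descent step not counted)

6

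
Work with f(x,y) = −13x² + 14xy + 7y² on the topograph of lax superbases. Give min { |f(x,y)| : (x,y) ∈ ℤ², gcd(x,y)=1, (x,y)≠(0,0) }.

river: ρ → (7,14,-13)
river: ρ → (-13,12,8)
river: ρ → (8,20,-5)
river: ρ → (-5,20,8)
river: ρ → (8,12,-13)
river: ρ → (-13,14,7)
closes: descent 0, river 6
min |a| on river = 5

5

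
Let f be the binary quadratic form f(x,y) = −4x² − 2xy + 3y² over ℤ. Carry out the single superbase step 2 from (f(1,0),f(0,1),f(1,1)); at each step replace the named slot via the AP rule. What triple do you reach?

start (-4,3,-3) = (f(1,0),f(0,1),f(1,1))
replace slot 2: 2·((-4)+(-3)) − 3 = -17 → (-4,-17,-3)

-4,-17,-3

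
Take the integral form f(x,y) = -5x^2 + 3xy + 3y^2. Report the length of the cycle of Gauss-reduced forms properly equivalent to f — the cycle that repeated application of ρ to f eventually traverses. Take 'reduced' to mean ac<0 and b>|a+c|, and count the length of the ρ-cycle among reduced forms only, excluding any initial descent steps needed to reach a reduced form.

D = 69, ⌊√D⌋ = 8
river: ρ → (3,3,-5)
river: ρ → (-5,7,1)
river: ρ → (1,7,-5)
river: ρ → (-5,3,3)
ρ-cycle length = 4 (tail of 0 descent steps not counted)

4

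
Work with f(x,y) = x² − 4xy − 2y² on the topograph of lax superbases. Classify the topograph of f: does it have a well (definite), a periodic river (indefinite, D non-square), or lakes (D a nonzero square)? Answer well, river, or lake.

D = b²−4ac = (-4)² − 4·1·(-2) = 24
D > 0 non-square ⇒ indefinite ⇒ periodic river

river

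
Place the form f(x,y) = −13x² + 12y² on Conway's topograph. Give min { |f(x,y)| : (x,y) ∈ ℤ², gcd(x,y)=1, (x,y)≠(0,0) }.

descent: ρ → (12,24,-1)  [lands on river]
river: ρ → (-1,24,12)
closes: descent 1, river 2
min |a| on river = 1

1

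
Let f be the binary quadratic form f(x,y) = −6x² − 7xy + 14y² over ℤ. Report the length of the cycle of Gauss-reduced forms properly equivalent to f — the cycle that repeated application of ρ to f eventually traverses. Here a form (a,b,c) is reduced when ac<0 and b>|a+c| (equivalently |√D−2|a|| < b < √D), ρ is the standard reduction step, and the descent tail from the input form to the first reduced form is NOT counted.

D = 385, ⌊√D⌋ = 19
descent: ρ → (14,7,-6)
descent: ρ → (-6,17,4)  [lands on river]
river: ρ → (4,15,-10)
river: ρ → (-10,5,9)
river: ρ → (9,13,-6)
river: ρ → (-6,11,11)
river: ρ → (11,11,-6)
river: ρ → (-6,13,9)
river: ρ → (9,5,-10)
river: ρ → (-10,15,4)
river: ρ → (4,17,-6)
river: ρ → (-6,19,1)
river: ρ → (1,19,-6)
ρ-cycle length = 12 (tail of 2 descent steps not counted)

12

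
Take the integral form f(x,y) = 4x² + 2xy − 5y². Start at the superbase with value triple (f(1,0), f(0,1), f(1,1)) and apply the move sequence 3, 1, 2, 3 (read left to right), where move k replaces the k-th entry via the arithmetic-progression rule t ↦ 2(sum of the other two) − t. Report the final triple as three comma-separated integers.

start (4,-5,1) = (f(1,0),f(0,1),f(1,1))
replace slot 3: 2·(4+(-5)) − 1 = -3 → (4,-5,-3)
replace slot 1: 2·((-5)+(-3)) − 4 = -20 → (-20,-5,-3)
replace slot 2: 2·((-20)+(-3)) − (-5) = -41 → (-20,-41,-3)
replace slot 3: 2·((-20)+(-41)) − (-3) = -119 → (-20,-41,-119)

-20,-41,-119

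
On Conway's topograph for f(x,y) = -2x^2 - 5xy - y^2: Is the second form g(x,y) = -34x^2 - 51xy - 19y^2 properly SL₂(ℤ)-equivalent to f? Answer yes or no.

D₁ = 17, D₂ = 17
river cycle of f (length 6): (-1, 3, 2), (2, 1, -2), (-2, 3, 1), (1, 3, -2), (-2, 1, 2), (2, 3, -1)
river cycle of g (length 6): (-2, 3, 1), (1, 3, -2), (-2, 1, 2), (2, 3, -1), (-1, 3, 2), (2, 1, -2)
cycles coincide ⇒ equivalent

yes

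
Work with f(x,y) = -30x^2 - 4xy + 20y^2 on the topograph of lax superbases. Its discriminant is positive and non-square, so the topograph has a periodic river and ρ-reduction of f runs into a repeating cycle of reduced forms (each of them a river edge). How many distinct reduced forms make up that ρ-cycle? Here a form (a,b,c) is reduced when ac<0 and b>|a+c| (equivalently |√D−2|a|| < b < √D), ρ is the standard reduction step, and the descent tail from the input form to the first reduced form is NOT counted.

D = 2416, ⌊√D⌋ = 49
descent: ρ → (20,44,-6)  [lands on river]
river: ρ → (-6,40,34)
river: ρ → (34,28,-12)
river: ρ → (-12,44,10)
river: ρ → (10,36,-28)
river: ρ → (-28,20,18)
river: ρ → (18,16,-30)
river: ρ → (-30,44,4)
river: ρ → (4,44,-30)
river: ρ → (-30,16,18)
river: ρ → (18,20,-28)
river: ρ → (-28,36,10)
river: ρ → (10,44,-12)
river: ρ → (-12,28,34)
river: ρ → (34,40,-6)
river: ρ → (-6,44,20)
river: ρ → (20,36,-14)
river: ρ → (-14,48,2)
river: ρ → (2,48,-14)
river: ρ → (-14,36,20)
ρ-cycle length = 20 (tail of 1 descent step not counted)

20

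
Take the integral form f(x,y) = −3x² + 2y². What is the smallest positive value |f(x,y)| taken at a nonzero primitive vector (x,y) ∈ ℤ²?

descent: ρ → (2,4,-1)  [lands on river]
river: ρ → (-1,4,2)
closes: descent 1, river 2
min |a| on river = 1

1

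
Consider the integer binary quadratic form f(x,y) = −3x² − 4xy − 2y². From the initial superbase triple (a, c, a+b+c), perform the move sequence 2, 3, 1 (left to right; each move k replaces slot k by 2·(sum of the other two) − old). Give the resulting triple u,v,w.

start (-3,-2,-9) = (f(1,0),f(0,1),f(1,1))
replace slot 2: 2·((-3)+(-9)) − (-2) = -22 → (-3,-22,-9)
replace slot 3: 2·((-3)+(-22)) − (-9) = -41 → (-3,-22,-41)
replace slot 1: 2·((-22)+(-41)) − (-3) = -123 → (-123,-22,-41)

-123,-22,-41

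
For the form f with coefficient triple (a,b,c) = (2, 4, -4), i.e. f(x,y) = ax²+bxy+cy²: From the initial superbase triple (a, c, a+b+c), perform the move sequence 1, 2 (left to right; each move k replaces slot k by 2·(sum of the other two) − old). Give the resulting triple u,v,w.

start (2,-4,2) = (f(1,0),f(0,1),f(1,1))
replace slot 1: 2·((-4)+2) − 2 = -6 → (-6,-4,2)
replace slot 2: 2·((-6)+2) − (-4) = -4 → (-6,-4,2)

-6,-4,2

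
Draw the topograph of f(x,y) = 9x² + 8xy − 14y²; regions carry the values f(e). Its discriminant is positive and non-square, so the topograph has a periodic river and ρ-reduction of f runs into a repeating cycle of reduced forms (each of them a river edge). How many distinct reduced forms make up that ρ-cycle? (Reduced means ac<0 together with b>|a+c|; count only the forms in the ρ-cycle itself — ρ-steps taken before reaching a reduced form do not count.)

D = 568, ⌊√D⌋ = 23
river: ρ → (-14,20,3)
river: ρ → (3,22,-7)
river: ρ → (-7,20,6)
river: ρ → (6,16,-13)
river: ρ → (-13,10,9)
river: ρ → (9,8,-14)
ρ-cycle length = 6 (tail of 0 descent steps not counted)

6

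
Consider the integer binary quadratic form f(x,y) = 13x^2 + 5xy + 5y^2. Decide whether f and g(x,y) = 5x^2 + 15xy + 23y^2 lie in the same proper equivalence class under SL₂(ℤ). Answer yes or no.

D₁ = -235, D₂ = -235
f: flip: (13,5,5)→(5,-5,13)
f: translate: b→5 (≡-5 mod 10), so (5,-5,13)→(5,5,13)
f: reduced (well bottom): (5,5,13) with a≤c, −a<b≤a
g: translate: b→5 (≡15 mod 10), so (5,15,23)→(5,5,13)
g: reduced (well bottom): (5,5,13) with a≤c, −a<b≤a
reduced forms (5, 5, 13) vs (5, 5, 13) ⇒ equivalent

yes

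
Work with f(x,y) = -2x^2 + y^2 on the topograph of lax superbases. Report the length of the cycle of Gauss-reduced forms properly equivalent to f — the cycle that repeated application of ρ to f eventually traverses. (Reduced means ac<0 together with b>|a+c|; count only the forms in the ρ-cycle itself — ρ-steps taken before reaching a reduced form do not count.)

D = 8, ⌊√D⌋ = 2
descent: ρ → (1,2,-1)  [lands on river]
river: ρ → (-1,2,1)
ρ-cycle length = 2 (tail of 1 descent step not counted)

2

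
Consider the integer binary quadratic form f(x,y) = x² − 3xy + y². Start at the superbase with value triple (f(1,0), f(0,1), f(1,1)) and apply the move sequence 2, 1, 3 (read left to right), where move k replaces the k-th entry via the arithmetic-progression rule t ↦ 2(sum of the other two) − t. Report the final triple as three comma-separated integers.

start (1,1,-1) = (f(1,0),f(0,1),f(1,1))
replace slot 2: 2·(1+(-1)) − 1 = -1 → (1,-1,-1)
replace slot 1: 2·((-1)+(-1)) − 1 = -5 → (-5,-1,-1)
replace slot 3: 2·((-5)+(-1)) − (-1) = -11 → (-5,-1,-11)

-5,-1,-11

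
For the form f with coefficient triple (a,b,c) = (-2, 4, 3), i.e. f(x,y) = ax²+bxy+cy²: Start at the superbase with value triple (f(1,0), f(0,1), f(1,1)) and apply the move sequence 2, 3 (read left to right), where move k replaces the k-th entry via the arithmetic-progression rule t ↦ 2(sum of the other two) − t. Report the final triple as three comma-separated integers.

start (-2,3,5) = (f(1,0),f(0,1),f(1,1))
replace slot 2: 2·((-2)+5) − 3 = 3 → (-2,3,5)
replace slot 3: 2·((-2)+3) − 5 = -3 → (-2,3,-3)

-2,3,-3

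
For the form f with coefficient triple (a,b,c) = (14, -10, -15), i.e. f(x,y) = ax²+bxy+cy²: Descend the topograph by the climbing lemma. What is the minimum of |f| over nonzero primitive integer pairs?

descent: ρ → (-15,10,14)  [lands on river]
river: ρ → (14,18,-11)
river: ρ → (-11,26,6)
river: ρ → (6,22,-19)
river: ρ → (-19,16,9)
river: ρ → (9,20,-15)
closes: descent 1, river 6
min |a| on river = 6

6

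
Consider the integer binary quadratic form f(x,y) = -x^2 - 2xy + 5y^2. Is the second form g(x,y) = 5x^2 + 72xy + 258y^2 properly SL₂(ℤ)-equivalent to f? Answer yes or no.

D₁ = 24, D₂ = 24
river cycle of f (length 2): (-1, 4, 2), (2, 4, -1)
river cycle of g (length 2): (-1, 4, 2), (2, 4, -1)
cycles coincide ⇒ equivalent

yes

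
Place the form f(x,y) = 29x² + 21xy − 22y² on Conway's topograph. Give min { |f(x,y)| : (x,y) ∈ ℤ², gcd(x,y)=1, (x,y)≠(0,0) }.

river: ρ → (-22,23,28)
river: ρ → (28,33,-17)
river: ρ → (-17,35,26)
river: ρ → (26,17,-26)
river: ρ → (-26,35,17)
river: ρ → (17,33,-28)
river: ρ → (-28,23,22)
river: ρ → (22,21,-29)
river: ρ → (-29,37,14)
river: ρ → (14,47,-14)
river: ρ → (-14,37,29)
river: ρ → (29,21,-22)
closes: descent 0, river 12
min |a| on river = 14

14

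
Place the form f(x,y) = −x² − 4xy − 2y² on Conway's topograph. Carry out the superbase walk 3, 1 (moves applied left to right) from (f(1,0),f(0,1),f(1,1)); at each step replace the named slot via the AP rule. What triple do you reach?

start (-1,-2,-7) = (f(1,0),f(0,1),f(1,1))
replace slot 3: 2·((-1)+(-2)) − (-7) = 1 → (-1,-2,1)
replace slot 1: 2·((-2)+1) − (-1) = -1 → (-1,-2,1)

-1,-2,1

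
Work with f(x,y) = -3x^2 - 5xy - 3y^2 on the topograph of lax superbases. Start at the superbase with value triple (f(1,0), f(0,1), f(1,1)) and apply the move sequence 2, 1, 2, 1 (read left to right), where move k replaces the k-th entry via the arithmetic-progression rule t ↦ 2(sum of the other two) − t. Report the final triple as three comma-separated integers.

start (-3,-3,-11) = (f(1,0),f(0,1),f(1,1))
replace slot 2: 2·((-3)+(-11)) − (-3) = -25 → (-3,-25,-11)
replace slot 1: 2·((-25)+(-11)) − (-3) = -69 → (-69,-25,-11)
replace slot 2: 2·((-69)+(-11)) − (-25) = -135 → (-69,-135,-11)
replace slot 1: 2·((-135)+(-11)) − (-69) = -223 → (-223,-135,-11)

-223,-135,-11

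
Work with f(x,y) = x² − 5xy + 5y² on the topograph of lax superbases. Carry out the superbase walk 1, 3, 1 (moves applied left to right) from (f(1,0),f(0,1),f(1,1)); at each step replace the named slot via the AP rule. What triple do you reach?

start (1,5,1) = (f(1,0),f(0,1),f(1,1))
replace slot 1: 2·(5+1) − 1 = 11 → (11,5,1)
replace slot 3: 2·(11+5) − 1 = 31 → (11,5,31)
replace slot 1: 2·(5+31) − 11 = 61 → (61,5,31)

61,5,31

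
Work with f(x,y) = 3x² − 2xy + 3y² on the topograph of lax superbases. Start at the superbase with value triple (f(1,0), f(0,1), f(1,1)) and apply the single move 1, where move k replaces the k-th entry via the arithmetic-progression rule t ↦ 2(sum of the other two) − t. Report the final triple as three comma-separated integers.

start (3,3,4) = (f(1,0),f(0,1),f(1,1))
replace slot 1: 2·(3+4) − 3 = 11 → (11,3,4)

11,3,4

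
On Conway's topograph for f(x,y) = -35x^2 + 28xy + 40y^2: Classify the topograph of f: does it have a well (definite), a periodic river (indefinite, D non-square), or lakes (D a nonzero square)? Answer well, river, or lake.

D = b²−4ac = 28² − 4·(-35)·40 = 6384
D > 0 non-square ⇒ indefinite ⇒ periodic river

river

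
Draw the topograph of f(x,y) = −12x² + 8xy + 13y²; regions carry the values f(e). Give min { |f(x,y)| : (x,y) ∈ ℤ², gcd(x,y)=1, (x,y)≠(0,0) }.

river: ρ → (13,18,-7)
river: ρ → (-7,24,4)
river: ρ → (4,24,-7)
river: ρ → (-7,18,13)
river: ρ → (13,8,-12)
river: ρ → (-12,16,9)
river: ρ → (9,20,-8)
river: ρ → (-8,12,17)
river: ρ → (17,22,-3)
river: ρ → (-3,26,1)
river: ρ → (1,26,-3)
river: ρ → (-3,22,17)
river: ρ → (17,12,-8)
river: ρ → (-8,20,9)
river: ρ → (9,16,-12)
river: ρ → (-12,8,13)
closes: descent 0, river 16
min |a| on river = 1

1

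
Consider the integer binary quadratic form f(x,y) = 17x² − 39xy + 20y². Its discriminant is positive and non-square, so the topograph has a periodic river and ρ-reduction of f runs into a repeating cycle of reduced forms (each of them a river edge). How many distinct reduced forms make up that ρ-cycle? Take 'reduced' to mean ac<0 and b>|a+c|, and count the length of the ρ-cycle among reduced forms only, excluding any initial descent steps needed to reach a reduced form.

D = 161, ⌊√D⌋ = 12
descent: ρ → (20,-1,-2)
descent: ρ → (-2,9,10)  [lands on river]
river: ρ → (10,11,-1)
river: ρ → (-1,11,10)
river: ρ → (10,9,-2)
river: ρ → (-2,11,5)
river: ρ → (5,9,-4)
river: ρ → (-4,7,7)
river: ρ → (7,7,-4)
river: ρ → (-4,9,5)
river: ρ → (5,11,-2)
ρ-cycle length = 10 (tail of 2 descent steps not counted)

10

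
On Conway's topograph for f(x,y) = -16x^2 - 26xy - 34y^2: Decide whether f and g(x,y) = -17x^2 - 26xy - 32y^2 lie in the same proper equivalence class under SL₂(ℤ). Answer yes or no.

D₁ = -1500, D₂ = -1500
f is negative-definite; reduce −f:
−f: translate: b→-6 (≡26 mod 32), so (16,26,34)→(16,-6,24)
−f: reduced (well bottom): (16,-6,24) with a≤c, −a<b≤a
flip sign back: reduced form of f is (-16,6,-24)
g is negative-definite; reduce −g:
−g: translate: b→-8 (≡26 mod 34), so (17,26,32)→(17,-8,23)
−g: reduced (well bottom): (17,-8,23) with a≤c, −a<b≤a
flip sign back: reduced form of g is (-17,8,-23)
reduced forms (-16, 6, -24) vs (-17, 8, -23) ⇒ inequivalent

no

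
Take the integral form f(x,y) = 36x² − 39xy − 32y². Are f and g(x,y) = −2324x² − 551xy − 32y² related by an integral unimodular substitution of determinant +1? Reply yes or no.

D₁ = 6129, D₂ = 6129
river cycle of f (length 84): (-32, 39, 36), (36, 33, -35), (-35, 37, 34), (34, 31, -38), (-38, 45, 27), (27, 63, -20), (-20, 57, 36), (36, 15, -41), (-41, 67, 10), (10, 73, -20), … (74 more)
river cycle of g (length 84): (-32, 39, 36), (36, 33, -35), (-35, 37, 34), (34, 31, -38), (-38, 45, 27), (27, 63, -20), (-20, 57, 36), (36, 15, -41), (-41, 67, 10), (10, 73, -20), … (74 more)
cycles coincide ⇒ equivalent

yes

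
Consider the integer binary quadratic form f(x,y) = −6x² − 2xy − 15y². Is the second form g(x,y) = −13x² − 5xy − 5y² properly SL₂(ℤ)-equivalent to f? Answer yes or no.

D₁ = -356, D₂ = -235
discriminants differ ⇒ not SL₂(ℤ)-equivalent

no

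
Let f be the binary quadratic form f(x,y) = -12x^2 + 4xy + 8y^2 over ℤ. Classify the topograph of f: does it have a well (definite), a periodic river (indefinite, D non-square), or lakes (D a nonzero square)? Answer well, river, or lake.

D = b²−4ac = 4² − 4·(-12)·8 = 400
D = 20² is a perfect square ⇒ form factors over ℤ ⇒ lakes

lake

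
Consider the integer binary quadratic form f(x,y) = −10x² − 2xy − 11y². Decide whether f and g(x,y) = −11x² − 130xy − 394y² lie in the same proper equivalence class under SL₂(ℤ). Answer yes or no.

D₁ = -436, D₂ = -436
f is negative-definite; reduce −f:
−f: reduced (well bottom): (10,2,11) with a≤c, −a<b≤a
flip sign back: reduced form of f is (-10,-2,-11)
g is negative-definite; reduce −g:
−g: translate: b→-2 (≡130 mod 22), so (11,130,394)→(11,-2,10)
−g: flip: (11,-2,10)→(10,2,11)
−g: reduced (well bottom): (10,2,11) with a≤c, −a<b≤a
flip sign back: reduced form of g is (-10,-2,-11)
reduced forms (-10, -2, -11) vs (-10, -2, -11) ⇒ equivalent

yes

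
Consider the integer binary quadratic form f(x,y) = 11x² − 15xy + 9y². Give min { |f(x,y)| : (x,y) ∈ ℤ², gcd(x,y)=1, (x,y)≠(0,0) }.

translate: b→7 (≡-15 mod 22), so (11,-15,9)→(11,7,5)
flip: (11,7,5)→(5,-7,11)
translate: b→3 (≡-7 mod 10), so (5,-7,11)→(5,3,9)
reduced (well bottom): (5,3,9) with a≤c, −a<b≤a
well minimum = a = 5

5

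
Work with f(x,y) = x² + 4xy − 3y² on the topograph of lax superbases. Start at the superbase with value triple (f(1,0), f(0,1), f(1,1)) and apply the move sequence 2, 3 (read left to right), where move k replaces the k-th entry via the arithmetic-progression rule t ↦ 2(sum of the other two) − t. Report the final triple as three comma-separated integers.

start (1,-3,2) = (f(1,0),f(0,1),f(1,1))
replace slot 2: 2·(1+2) − (-3) = 9 → (1,9,2)
replace slot 3: 2·(1+9) − 2 = 18 → (1,9,18)

1,9,18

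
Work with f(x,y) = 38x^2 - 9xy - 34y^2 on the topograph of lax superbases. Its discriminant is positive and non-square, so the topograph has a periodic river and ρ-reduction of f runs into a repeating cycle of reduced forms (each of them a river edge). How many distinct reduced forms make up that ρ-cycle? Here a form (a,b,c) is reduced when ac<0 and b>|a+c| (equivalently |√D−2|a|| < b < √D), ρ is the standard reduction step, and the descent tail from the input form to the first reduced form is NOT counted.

D = 5249, ⌊√D⌋ = 72
descent: ρ → (-34,9,38)  [lands on river]
river: ρ → (38,67,-5)
river: ρ → (-5,63,64)
river: ρ → (64,65,-4)
river: ρ → (-4,71,13)
river: ρ → (13,59,-34)
ρ-cycle length = 6 (tail of 1 descent step not counted)

6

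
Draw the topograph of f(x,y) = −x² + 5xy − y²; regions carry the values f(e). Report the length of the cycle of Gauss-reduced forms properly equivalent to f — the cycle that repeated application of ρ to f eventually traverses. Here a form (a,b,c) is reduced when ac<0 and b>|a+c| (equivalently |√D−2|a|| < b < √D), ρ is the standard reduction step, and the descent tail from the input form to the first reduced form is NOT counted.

D = 21, ⌊√D⌋ = 4
descent: ρ → (-1,3,3)  [lands on river]
river: ρ → (3,3,-1)
ρ-cycle length = 2 (tail of 1 descent step not counted)

2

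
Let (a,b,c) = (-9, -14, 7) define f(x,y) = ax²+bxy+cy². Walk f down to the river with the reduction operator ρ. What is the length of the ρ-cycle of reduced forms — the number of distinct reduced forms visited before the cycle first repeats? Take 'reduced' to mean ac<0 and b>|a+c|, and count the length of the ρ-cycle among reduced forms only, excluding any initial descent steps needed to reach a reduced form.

D = 448, ⌊√D⌋ = 21
descent: ρ → (7,14,-9)  [lands on river]
river: ρ → (-9,4,12)
river: ρ → (12,20,-1)
river: ρ → (-1,20,12)
river: ρ → (12,4,-9)
river: ρ → (-9,14,7)
ρ-cycle length = 6 (tail of 1 descent step not counted)

6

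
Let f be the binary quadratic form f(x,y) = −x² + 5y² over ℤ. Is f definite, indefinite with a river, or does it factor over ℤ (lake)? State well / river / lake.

D = b²−4ac = 0² − 4·(-1)·5 = 20
D > 0 non-square ⇒ indefinite ⇒ periodic river

river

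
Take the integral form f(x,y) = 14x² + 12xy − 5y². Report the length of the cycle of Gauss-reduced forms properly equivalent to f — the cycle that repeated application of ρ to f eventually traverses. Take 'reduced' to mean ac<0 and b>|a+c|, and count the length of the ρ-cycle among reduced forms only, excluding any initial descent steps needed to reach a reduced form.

D = 424, ⌊√D⌋ = 20
river: ρ → (-5,18,5)
river: ρ → (5,12,-14)
river: ρ → (-14,16,3)
river: ρ → (3,20,-2)
river: ρ → (-2,20,3)
river: ρ → (3,16,-14)
river: ρ → (-14,12,5)
river: ρ → (5,18,-5)
river: ρ → (-5,12,14)
river: ρ → (14,16,-3)
river: ρ → (-3,20,2)
river: ρ → (2,20,-3)
river: ρ → (-3,16,14)
river: ρ → (14,12,-5)
ρ-cycle length = 14 (tail of 0 descent steps not counted)

14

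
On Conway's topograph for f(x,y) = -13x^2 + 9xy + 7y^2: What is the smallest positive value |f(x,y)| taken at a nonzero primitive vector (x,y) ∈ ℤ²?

river: ρ → (7,19,-3)
river: ρ → (-3,17,13)
river: ρ → (13,9,-7)
river: ρ → (-7,19,3)
river: ρ → (3,17,-13)
river: ρ → (-13,9,7)
closes: descent 0, river 6
min |a| on river = 3

3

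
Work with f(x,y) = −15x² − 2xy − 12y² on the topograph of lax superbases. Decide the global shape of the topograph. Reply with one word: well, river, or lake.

D = b²−4ac = (-2)² − 4·(-15)·(-12) = -716
D < 0 ⇒ definite ⇒ every region one sign ⇒ single well

well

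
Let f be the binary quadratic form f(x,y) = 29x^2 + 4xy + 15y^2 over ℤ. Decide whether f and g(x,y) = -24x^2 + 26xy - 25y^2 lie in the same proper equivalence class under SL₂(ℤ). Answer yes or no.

D₁ = -1724, D₂ = -1724
f: flip: (29,4,15)→(15,-4,29)
f: reduced (well bottom): (15,-4,29) with a≤c, −a<b≤a
g is negative-definite; reduce −g:
−g: translate: b→22 (≡-26 mod 48), so (24,-26,25)→(24,22,23)
−g: flip: (24,22,23)→(23,-22,24)
−g: reduced (well bottom): (23,-22,24) with a≤c, −a<b≤a
flip sign back: reduced form of g is (-23,22,-24)
reduced forms (15, -4, 29) vs (-23, 22, -24) ⇒ inequivalent

no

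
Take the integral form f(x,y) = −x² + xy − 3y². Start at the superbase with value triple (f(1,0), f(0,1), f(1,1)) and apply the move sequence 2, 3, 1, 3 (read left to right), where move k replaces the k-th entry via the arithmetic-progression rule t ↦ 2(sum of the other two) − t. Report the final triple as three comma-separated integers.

start (-1,-3,-3) = (f(1,0),f(0,1),f(1,1))
replace slot 2: 2·((-1)+(-3)) − (-3) = -5 → (-1,-5,-3)
replace slot 3: 2·((-1)+(-5)) − (-3) = -9 → (-1,-5,-9)
replace slot 1: 2·((-5)+(-9)) − (-1) = -27 → (-27,-5,-9)
replace slot 3: 2·((-27)+(-5)) − (-9) = -55 → (-27,-5,-55)

-27,-5,-55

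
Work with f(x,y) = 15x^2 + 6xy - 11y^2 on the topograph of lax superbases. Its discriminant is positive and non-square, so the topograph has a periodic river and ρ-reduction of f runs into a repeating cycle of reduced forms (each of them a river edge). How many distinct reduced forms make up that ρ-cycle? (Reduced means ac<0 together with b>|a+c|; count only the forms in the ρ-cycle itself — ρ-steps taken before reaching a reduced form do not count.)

D = 696, ⌊√D⌋ = 26
river: ρ → (-11,16,10)
river: ρ → (10,24,-3)
river: ρ → (-3,24,10)
river: ρ → (10,16,-11)
river: ρ → (-11,6,15)
river: ρ → (15,24,-2)
river: ρ → (-2,24,15)
river: ρ → (15,6,-11)
ρ-cycle length = 8 (tail of 0 descent steps not counted)

8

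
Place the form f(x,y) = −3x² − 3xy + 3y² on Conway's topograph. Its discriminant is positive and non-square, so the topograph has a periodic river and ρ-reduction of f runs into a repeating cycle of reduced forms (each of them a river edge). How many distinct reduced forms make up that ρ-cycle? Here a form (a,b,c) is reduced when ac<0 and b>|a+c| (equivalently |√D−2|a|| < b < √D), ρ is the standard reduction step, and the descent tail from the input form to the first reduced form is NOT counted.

D = 45, ⌊√D⌋ = 6
descent: ρ → (3,3,-3)  [lands on river]
river: ρ → (-3,3,3)
ρ-cycle length = 2 (tail of 1 descent step not counted)

2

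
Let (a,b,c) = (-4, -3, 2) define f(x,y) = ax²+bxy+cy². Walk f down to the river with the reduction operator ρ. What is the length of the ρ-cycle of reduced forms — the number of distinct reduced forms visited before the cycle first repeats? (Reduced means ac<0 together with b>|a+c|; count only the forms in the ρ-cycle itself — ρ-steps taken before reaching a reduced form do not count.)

D = 41, ⌊√D⌋ = 6
descent: ρ → (2,3,-4)  [lands on river]
river: ρ → (-4,5,1)
river: ρ → (1,5,-4)
river: ρ → (-4,3,2)
river: ρ → (2,5,-2)
river: ρ → (-2,3,4)
river: ρ → (4,5,-1)
river: ρ → (-1,5,4)
river: ρ → (4,3,-2)
river: ρ → (-2,5,2)
ρ-cycle length = 10 (tail of 1 descent step not counted)

10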